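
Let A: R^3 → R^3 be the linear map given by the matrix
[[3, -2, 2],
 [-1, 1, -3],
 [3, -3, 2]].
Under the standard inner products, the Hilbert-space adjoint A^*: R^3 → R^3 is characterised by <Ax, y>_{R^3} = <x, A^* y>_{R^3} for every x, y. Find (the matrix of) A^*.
A^* = A^T =
[[3, -1, 3],
 [-2, 1, -3],
 [2, -3, 2]]

For real matrices with standard dot products, the defining identity <Ax, y> = <x, A^* y> gives (Ax)^T y = x^T (A^*) y, i.e. x^T A^T y = x^T (A^*) y. Since this holds for all x, y, we must have A^* = A^T. Therefore
A^* =
[[3, -1, 3],
 [-2, 1, -3],
 [2, -3, 2]].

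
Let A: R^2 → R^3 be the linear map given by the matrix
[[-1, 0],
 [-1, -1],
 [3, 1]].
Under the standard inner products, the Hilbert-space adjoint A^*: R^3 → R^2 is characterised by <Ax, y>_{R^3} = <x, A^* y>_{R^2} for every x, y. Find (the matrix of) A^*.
A^* = A^T =
[[-1, -1, 3],
 [0, -1, 1]]

For real matrices with standard dot products, the defining identity <Ax, y> = <x, A^* y> gives (Ax)^T y = x^T (A^*) y, i.e. x^T A^T y = x^T (A^*) y. Since this holds for all x, y, we must have A^* = A^T. Therefore
A^* =
[[-1, -1, 3],
 [0, -1, 1]].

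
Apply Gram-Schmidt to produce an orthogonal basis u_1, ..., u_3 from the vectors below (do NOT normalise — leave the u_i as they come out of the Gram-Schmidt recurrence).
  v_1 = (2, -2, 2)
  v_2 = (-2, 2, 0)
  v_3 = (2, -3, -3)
Orthogonal basis:
  u_1 = (2, -2, 2)
  u_2 = (-2/3, 2/3, 4/3)
  u_3 = (-1/2, -1/2, 0)

Apply the Gram-Schmidt recurrence
  u_1 = v_1
  u_i = v_i − Σ_{j<i} ((v_i · u_j) / (u_j · u_j)) · u_j.

Step by step this gives:
  u_1 = (2, -2, 2)
  u_2 = (-2/3, 2/3, 4/3)
  u_3 = (-1/2, -1/2, 0)

Orthogonality check:
  u_2 · u_1 = 0 (should be 0)
  u_3 · u_1 = 0 (should be 0)
  u_3 · u_2 = 0 (should be 0)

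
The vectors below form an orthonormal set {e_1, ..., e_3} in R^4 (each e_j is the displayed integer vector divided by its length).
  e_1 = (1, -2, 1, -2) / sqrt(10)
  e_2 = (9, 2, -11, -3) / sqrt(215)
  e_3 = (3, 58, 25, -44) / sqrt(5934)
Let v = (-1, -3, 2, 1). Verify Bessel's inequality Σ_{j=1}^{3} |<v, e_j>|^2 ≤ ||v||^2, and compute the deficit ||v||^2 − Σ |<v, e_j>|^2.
Σ |<v, e_j>|^2 = 342/23; ||v||^2 = 15; deficit = 3/23

Write each e_j = u_j / sqrt(<u_j, u_j>) where u_j is the displayed integer vector. Then <v, e_j> = <v, u_j> / sqrt(<u_j, u_j>), so |<v, e_j>|^2 = <v, u_j>^2 / <u_j, u_j>.
Coefficients: <v, e_1> = 5/sqrt(10), <v, e_2> = -40/sqrt(215), <v, e_3> = -171/sqrt(5934).
Square and sum: Σ |<v, e_j>|^2 = 342/23.
Compute ||v||^2 = v·v = 15.
Deficit = 15 − 342/23 = 3/23 ≥ 0, confirming Bessel's inequality. (The deficit equals ||v − Σ <v,e_j> e_j||^2, the squared distance from v to span{e_j}.)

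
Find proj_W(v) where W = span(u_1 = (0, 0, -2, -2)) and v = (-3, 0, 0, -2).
proj_W(v) = (0, 0, -1, -1)

Set up U = [u_1 | ... | u_1] ∈ R^(4×1). The projector onto W = col(U) is P = U (U^T U)^(-1) U^T.
Compute U^T U =
  [8],
and U^T v = (4).
Solve U^T U · c = U^T v for the coefficients: c = (1/2). The projection is proj_W(v) = U c.
Check: (v - proj_W(v)) · u_1 = 0  (should be 0).
Result: proj_W(v) = (0, 0, -1, -1).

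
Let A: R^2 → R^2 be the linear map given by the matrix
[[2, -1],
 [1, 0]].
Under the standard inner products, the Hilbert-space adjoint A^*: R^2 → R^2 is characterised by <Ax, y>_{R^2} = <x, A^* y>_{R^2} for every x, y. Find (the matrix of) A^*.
A^* = A^T =
[[2, 1],
 [-1, 0]]

For real matrices with standard dot products, the defining identity <Ax, y> = <x, A^* y> gives (Ax)^T y = x^T (A^*) y, i.e. x^T A^T y = x^T (A^*) y. Since this holds for all x, y, we must have A^* = A^T. Therefore
A^* =
[[2, 1],
 [-1, 0]].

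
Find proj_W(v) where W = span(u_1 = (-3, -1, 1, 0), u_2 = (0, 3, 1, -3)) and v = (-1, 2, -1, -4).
proj_W(v) = (-102/205, 527/205, 221/205, -561/205)

Set up U = [u_1 | ... | u_2] ∈ R^(4×2). The projector onto W = col(U) is P = U (U^T U)^(-1) U^T.
Compute U^T U =
  [11, -2]
  [-2, 19],
and U^T v = (0, 17).
Solve U^T U · c = U^T v for the coefficients: c = (34/205, 187/205). The projection is proj_W(v) = U c.
Check: (v - proj_W(v)) · u_1 = 0  (should be 0).
Check: (v - proj_W(v)) · u_2 = 0  (should be 0).
Result: proj_W(v) = (-102/205, 527/205, 221/205, -561/205).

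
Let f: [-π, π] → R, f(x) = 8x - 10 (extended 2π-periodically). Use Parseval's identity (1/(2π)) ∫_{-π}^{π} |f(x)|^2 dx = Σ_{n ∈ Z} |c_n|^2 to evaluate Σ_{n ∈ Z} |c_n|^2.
Σ |c_n|^2 = 64π^2/3 + 100

Expand and integrate term by term over [-π, π]:
  ∫ (8x)^2 dx = 64·(2π^3/3); ∫ 2·8·(-10)·x dx = 0 (odd integrand); ∫ (-10)^2 dx = 100·2π.
So (1/(2π)) ∫_{-π}^{π} (8x - 10)^2 dx = 64π^2/3 + 100 = 64π^2/3 + 100.
Parseval ⇒ Σ |c_n|^2 = 64π^2/3 + 100.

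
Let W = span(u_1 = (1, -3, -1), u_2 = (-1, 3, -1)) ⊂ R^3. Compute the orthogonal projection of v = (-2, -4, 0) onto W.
proj_W(v) = (1, -3, 0)

Set up U = [u_1 | ... | u_2] ∈ R^(3×2). The projector onto W = col(U) is P = U (U^T U)^(-1) U^T.
Compute U^T U =
  [11, -9]
  [-9, 11],
and U^T v = (10, -10).
Solve U^T U · c = U^T v for the coefficients: c = (1/2, -1/2). The projection is proj_W(v) = U c.
Check: (v - proj_W(v)) · u_1 = 0  (should be 0).
Check: (v - proj_W(v)) · u_2 = 0  (should be 0).
Result: proj_W(v) = (1, -3, 0).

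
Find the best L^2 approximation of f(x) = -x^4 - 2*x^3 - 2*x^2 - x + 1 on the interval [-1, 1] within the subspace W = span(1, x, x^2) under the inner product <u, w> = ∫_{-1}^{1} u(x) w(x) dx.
g(x) = -20*x^2/7 - 11*x/5 + 38/35

The best approximation g ∈ W is the orthogonal projection of f onto W. Writing g = a_0 + a_1 x + a_2 x^2, the coefficients solve the normal equations G · a = b where
  G_{ij} = <φ_i, φ_j> and b_i = <f, φ_i>, with φ_0 = 1, φ_1 = x, φ_2 = x^2.
G =
  [2, 0, 2/3]
  [0, 2/3, 0]
  [2/3, 0, 2/5],
b = (4/15, -22/15, -44/105).
Solving gives a_0 = 38/35, a_1 = -11/5, a_2 = -20/7, so
  g(x) = -20*x^2/7 - 11*x/5 + 38/35.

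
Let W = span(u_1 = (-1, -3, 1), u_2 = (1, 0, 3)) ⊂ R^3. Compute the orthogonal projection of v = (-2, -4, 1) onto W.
proj_W(v) = (-167/106, -222/53, 91/106)

Set up U = [u_1 | ... | u_2] ∈ R^(3×2). The projector onto W = col(U) is P = U (U^T U)^(-1) U^T.
Compute U^T U =
  [11, 2]
  [2, 10],
and U^T v = (15, 1).
Solve U^T U · c = U^T v for the coefficients: c = (74/53, -19/106). The projection is proj_W(v) = U c.
Check: (v - proj_W(v)) · u_1 = 0  (should be 0).
Check: (v - proj_W(v)) · u_2 = 0  (should be 0).
Result: proj_W(v) = (-167/106, -222/53, 91/106).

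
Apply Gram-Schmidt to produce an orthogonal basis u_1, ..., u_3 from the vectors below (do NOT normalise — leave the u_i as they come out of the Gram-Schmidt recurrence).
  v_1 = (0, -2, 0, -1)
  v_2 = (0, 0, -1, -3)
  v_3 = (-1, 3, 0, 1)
Orthogonal basis:
  u_1 = (0, -2, 0, -1)
  u_2 = (0, 6/5, -1, -12/5)
  u_3 = (-1, 1/41, 6/41, -2/41)

Apply the Gram-Schmidt recurrence
  u_1 = v_1
  u_i = v_i − Σ_{j<i} ((v_i · u_j) / (u_j · u_j)) · u_j.

Step by step this gives:
  u_1 = (0, -2, 0, -1)
  u_2 = (0, 6/5, -1, -12/5)
  u_3 = (-1, 1/41, 6/41, -2/41)

Orthogonality check:
  u_2 · u_1 = 0 (should be 0)
  u_3 · u_1 = 0 (should be 0)
  u_3 · u_2 = 0 (should be 0)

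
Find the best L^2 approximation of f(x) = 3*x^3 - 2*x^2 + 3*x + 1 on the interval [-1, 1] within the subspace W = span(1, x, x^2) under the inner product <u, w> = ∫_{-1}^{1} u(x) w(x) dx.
g(x) = -2*x^2 + 24*x/5 + 1

The best approximation g ∈ W is the orthogonal projection of f onto W. Writing g = a_0 + a_1 x + a_2 x^2, the coefficients solve the normal equations G · a = b where
  G_{ij} = <φ_i, φ_j> and b_i = <f, φ_i>, with φ_0 = 1, φ_1 = x, φ_2 = x^2.
G =
  [2, 0, 2/3]
  [0, 2/3, 0]
  [2/3, 0, 2/5],
b = (2/3, 16/5, -2/15).
Solving gives a_0 = 1, a_1 = 24/5, a_2 = -2, so
  g(x) = -2*x^2 + 24*x/5 + 1.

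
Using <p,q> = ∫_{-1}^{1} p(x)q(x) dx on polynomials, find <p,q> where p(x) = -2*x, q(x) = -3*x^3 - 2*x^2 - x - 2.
<p,q> = 56/15

Expand the product: p(x)·q(x) = 6*x^4 + 4*x^3 + 2*x^2 + 4*x.
∫_{-1}^{1} of each monomial x^k gives [2/(k+1) if k even, 0 if k odd]. Integrating term-by-term (or equivalently evaluating the antiderivative F(x) = 6*x^5/5 + x^4 + 2*x^3/3 + 2*x^2 at the endpoints):
  F(1) − F(−1) = 73/15 − (17/15) = 56/15.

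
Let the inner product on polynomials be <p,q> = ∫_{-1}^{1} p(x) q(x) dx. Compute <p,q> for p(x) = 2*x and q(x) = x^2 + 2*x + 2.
<p,q> = 8/3

Expand the product: p(x)·q(x) = 2*x^3 + 4*x^2 + 4*x.
∫_{-1}^{1} of each monomial x^k gives [2/(k+1) if k even, 0 if k odd]. Integrating term-by-term (or equivalently evaluating the antiderivative F(x) = x^4/2 + 4*x^3/3 + 2*x^2 at the endpoints):
  F(1) − F(−1) = 23/6 − (7/6) = 8/3.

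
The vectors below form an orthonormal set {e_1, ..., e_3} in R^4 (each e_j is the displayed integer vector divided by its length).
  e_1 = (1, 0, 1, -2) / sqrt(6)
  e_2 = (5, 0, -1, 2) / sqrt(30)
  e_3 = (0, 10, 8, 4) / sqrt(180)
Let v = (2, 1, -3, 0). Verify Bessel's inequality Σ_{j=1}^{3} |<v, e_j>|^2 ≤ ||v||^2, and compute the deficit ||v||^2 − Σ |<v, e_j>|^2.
Σ |<v, e_j>|^2 = 62/9; ||v||^2 = 14; deficit = 64/9

Write each e_j = u_j / sqrt(<u_j, u_j>) where u_j is the displayed integer vector. Then <v, e_j> = <v, u_j> / sqrt(<u_j, u_j>), so |<v, e_j>|^2 = <v, u_j>^2 / <u_j, u_j>.
Coefficients: <v, e_1> = -1/sqrt(6), <v, e_2> = 13/sqrt(30), <v, e_3> = -14/sqrt(180).
Square and sum: Σ |<v, e_j>|^2 = 62/9.
Compute ||v||^2 = v·v = 14.
Deficit = 14 − 62/9 = 64/9 ≥ 0, confirming Bessel's inequality. (The deficit equals ||v − Σ <v,e_j> e_j||^2, the squared distance from v to span{e_j}.)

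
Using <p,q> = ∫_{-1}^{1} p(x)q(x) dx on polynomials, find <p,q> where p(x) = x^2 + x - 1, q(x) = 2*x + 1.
<p,q> = 0

Expand the product: p(x)·q(x) = 2*x^3 + 3*x^2 - x - 1.
∫_{-1}^{1} of each monomial x^k gives [2/(k+1) if k even, 0 if k odd]. Integrating term-by-term (or equivalently evaluating the antiderivative F(x) = x^4/2 + x^3 - x^2/2 - x at the endpoints):
  F(1) − F(−1) = 0 − (0) = 0.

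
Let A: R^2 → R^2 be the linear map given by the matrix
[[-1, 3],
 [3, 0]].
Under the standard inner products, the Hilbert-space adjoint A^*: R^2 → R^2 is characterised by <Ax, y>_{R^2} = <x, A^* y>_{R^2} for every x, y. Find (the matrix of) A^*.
A^* = A^T =
[[-1, 3],
 [3, 0]]

For real matrices with standard dot products, the defining identity <Ax, y> = <x, A^* y> gives (Ax)^T y = x^T (A^*) y, i.e. x^T A^T y = x^T (A^*) y. Since this holds for all x, y, we must have A^* = A^T. Therefore
A^* =
[[-1, 3],
 [3, 0]].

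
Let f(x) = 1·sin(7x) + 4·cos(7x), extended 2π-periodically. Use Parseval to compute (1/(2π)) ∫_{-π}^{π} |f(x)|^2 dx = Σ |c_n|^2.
Σ |c_n|^2 = 17/2

Expand |f|^2 and use orthogonality of {sin(nx), cos(mx)} on [-π, π]:
  ∫_{-π}^{π} sin(nx)^2 dx = π, ∫ cos(mx)^2 dx = π, and cross terms integrate to 0.
So ∫_{-π}^{π} f(x)^2 dx = 1^2 · π + 4^2 · π = (1 + 16)π.
Divide by 2π: (1 + 16)/2 = 17/2.
By Parseval, this equals Σ |c_n|^2.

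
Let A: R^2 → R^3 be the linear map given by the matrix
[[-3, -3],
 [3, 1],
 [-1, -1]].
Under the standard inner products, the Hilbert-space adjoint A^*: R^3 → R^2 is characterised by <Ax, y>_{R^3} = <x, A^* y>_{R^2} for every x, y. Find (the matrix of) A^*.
A^* = A^T =
[[-3, 3, -1],
 [-3, 1, -1]]

For real matrices with standard dot products, the defining identity <Ax, y> = <x, A^* y> gives (Ax)^T y = x^T (A^*) y, i.e. x^T A^T y = x^T (A^*) y. Since this holds for all x, y, we must have A^* = A^T. Therefore
A^* =
[[-3, 3, -1],
 [-3, 1, -1]].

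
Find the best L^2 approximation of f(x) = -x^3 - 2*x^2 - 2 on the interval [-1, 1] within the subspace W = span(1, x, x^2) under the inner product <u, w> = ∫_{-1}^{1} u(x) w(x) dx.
g(x) = -2*x^2 - 3*x/5 - 2

The best approximation g ∈ W is the orthogonal projection of f onto W. Writing g = a_0 + a_1 x + a_2 x^2, the coefficients solve the normal equations G · a = b where
  G_{ij} = <φ_i, φ_j> and b_i = <f, φ_i>, with φ_0 = 1, φ_1 = x, φ_2 = x^2.
G =
  [2, 0, 2/3]
  [0, 2/3, 0]
  [2/3, 0, 2/5],
b = (-16/3, -2/5, -32/15).
Solving gives a_0 = -2, a_1 = -3/5, a_2 = -2, so
  g(x) = -2*x^2 - 3*x/5 - 2.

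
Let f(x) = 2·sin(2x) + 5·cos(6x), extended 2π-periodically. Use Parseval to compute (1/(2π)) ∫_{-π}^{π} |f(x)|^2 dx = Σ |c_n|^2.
Σ |c_n|^2 = 29/2

Expand |f|^2 and use orthogonality of {sin(nx), cos(mx)} on [-π, π]:
  ∫_{-π}^{π} sin(nx)^2 dx = π, ∫ cos(mx)^2 dx = π, and cross terms integrate to 0.
So ∫_{-π}^{π} f(x)^2 dx = 2^2 · π + 5^2 · π = (4 + 25)π.
Divide by 2π: (4 + 25)/2 = 29/2.
By Parseval, this equals Σ |c_n|^2.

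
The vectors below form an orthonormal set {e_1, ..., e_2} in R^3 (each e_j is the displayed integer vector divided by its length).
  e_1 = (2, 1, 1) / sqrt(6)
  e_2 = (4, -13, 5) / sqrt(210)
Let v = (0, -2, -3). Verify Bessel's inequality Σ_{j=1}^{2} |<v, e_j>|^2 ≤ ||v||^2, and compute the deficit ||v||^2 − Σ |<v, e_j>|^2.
Σ |<v, e_j>|^2 = 166/35; ||v||^2 = 13; deficit = 289/35

Write each e_j = u_j / sqrt(<u_j, u_j>) where u_j is the displayed integer vector. Then <v, e_j> = <v, u_j> / sqrt(<u_j, u_j>), so |<v, e_j>|^2 = <v, u_j>^2 / <u_j, u_j>.
Coefficients: <v, e_1> = -5/sqrt(6), <v, e_2> = 11/sqrt(210).
Square and sum: Σ |<v, e_j>|^2 = 166/35.
Compute ||v||^2 = v·v = 13.
Deficit = 13 − 166/35 = 289/35 ≥ 0, confirming Bessel's inequality. (The deficit equals ||v − Σ <v,e_j> e_j||^2, the squared distance from v to span{e_j}.)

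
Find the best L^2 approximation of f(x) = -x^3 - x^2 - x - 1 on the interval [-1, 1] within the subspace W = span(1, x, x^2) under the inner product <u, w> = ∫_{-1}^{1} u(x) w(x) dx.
g(x) = -x^2 - 8*x/5 - 1

The best approximation g ∈ W is the orthogonal projection of f onto W. Writing g = a_0 + a_1 x + a_2 x^2, the coefficients solve the normal equations G · a = b where
  G_{ij} = <φ_i, φ_j> and b_i = <f, φ_i>, with φ_0 = 1, φ_1 = x, φ_2 = x^2.
G =
  [2, 0, 2/3]
  [0, 2/3, 0]
  [2/3, 0, 2/5],
b = (-8/3, -16/15, -16/15).
Solving gives a_0 = -1, a_1 = -8/5, a_2 = -1, so
  g(x) = -x^2 - 8*x/5 - 1.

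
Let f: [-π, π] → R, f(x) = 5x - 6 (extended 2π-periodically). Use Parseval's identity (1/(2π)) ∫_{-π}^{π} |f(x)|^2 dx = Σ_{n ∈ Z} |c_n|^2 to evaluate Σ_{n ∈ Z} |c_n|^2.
Σ |c_n|^2 = 25π^2/3 + 36

Expand and integrate term by term over [-π, π]:
  ∫ (5x)^2 dx = 25·(2π^3/3); ∫ 2·5·(-6)·x dx = 0 (odd integrand); ∫ (-6)^2 dx = 36·2π.
So (1/(2π)) ∫_{-π}^{π} (5x - 6)^2 dx = 25π^2/3 + 36 = 25π^2/3 + 36.
Parseval ⇒ Σ |c_n|^2 = 25π^2/3 + 36.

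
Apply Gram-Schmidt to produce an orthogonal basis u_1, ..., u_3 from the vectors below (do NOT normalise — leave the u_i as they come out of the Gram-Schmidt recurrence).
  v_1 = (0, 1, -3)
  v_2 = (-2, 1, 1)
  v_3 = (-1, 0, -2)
Orthogonal basis:
  u_1 = (0, 1, -3)
  u_2 = (-2, 6/5, 2/5)
  u_3 = (-4/7, -6/7, -2/7)

Apply the Gram-Schmidt recurrence
  u_1 = v_1
  u_i = v_i − Σ_{j<i} ((v_i · u_j) / (u_j · u_j)) · u_j.

Step by step this gives:
  u_1 = (0, 1, -3)
  u_2 = (-2, 6/5, 2/5)
  u_3 = (-4/7, -6/7, -2/7)

Orthogonality check:
  u_2 · u_1 = 0 (should be 0)
  u_3 · u_1 = 0 (should be 0)
  u_3 · u_2 = 0 (should be 0)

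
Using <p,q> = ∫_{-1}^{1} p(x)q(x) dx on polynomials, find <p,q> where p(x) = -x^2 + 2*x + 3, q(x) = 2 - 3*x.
<p,q> = 20/3

Expand the product: p(x)·q(x) = 3*x^3 - 8*x^2 - 5*x + 6.
∫_{-1}^{1} of each monomial x^k gives [2/(k+1) if k even, 0 if k odd]. Integrating term-by-term (or equivalently evaluating the antiderivative F(x) = 3*x^4/4 - 8*x^3/3 - 5*x^2/2 + 6*x at the endpoints):
  F(1) − F(−1) = 19/12 − (-61/12) = 20/3.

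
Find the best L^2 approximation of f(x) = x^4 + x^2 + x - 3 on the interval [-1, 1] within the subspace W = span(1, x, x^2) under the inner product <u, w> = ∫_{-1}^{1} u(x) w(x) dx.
g(x) = 13*x^2/7 + x - 108/35

The best approximation g ∈ W is the orthogonal projection of f onto W. Writing g = a_0 + a_1 x + a_2 x^2, the coefficients solve the normal equations G · a = b where
  G_{ij} = <φ_i, φ_j> and b_i = <f, φ_i>, with φ_0 = 1, φ_1 = x, φ_2 = x^2.
G =
  [2, 0, 2/3]
  [0, 2/3, 0]
  [2/3, 0, 2/5],
b = (-74/15, 2/3, -46/35).
Solving gives a_0 = -108/35, a_1 = 1, a_2 = 13/7, so
  g(x) = 13*x^2/7 + x - 108/35.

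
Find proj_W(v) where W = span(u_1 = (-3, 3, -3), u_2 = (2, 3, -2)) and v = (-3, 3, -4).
proj_W(v) = (-131/42, 73/21, -143/42)

Set up U = [u_1 | ... | u_2] ∈ R^(3×2). The projector onto W = col(U) is P = U (U^T U)^(-1) U^T.
Compute U^T U =
  [27, 9]
  [9, 17],
and U^T v = (30, 11).
Solve U^T U · c = U^T v for the coefficients: c = (137/126, 1/14). The projection is proj_W(v) = U c.
Check: (v - proj_W(v)) · u_1 = 0  (should be 0).
Check: (v - proj_W(v)) · u_2 = 0  (should be 0).
Result: proj_W(v) = (-131/42, 73/21, -143/42).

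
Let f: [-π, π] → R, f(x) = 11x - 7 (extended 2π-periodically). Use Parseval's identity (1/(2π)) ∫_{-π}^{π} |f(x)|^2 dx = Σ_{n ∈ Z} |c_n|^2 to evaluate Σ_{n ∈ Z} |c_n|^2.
Σ |c_n|^2 = 121π^2/3 + 49

Expand and integrate term by term over [-π, π]:
  ∫ (11x)^2 dx = 121·(2π^3/3); ∫ 2·11·(-7)·x dx = 0 (odd integrand); ∫ (-7)^2 dx = 49·2π.
So (1/(2π)) ∫_{-π}^{π} (11x - 7)^2 dx = 121π^2/3 + 49 = 121π^2/3 + 49.
Parseval ⇒ Σ |c_n|^2 = 121π^2/3 + 49.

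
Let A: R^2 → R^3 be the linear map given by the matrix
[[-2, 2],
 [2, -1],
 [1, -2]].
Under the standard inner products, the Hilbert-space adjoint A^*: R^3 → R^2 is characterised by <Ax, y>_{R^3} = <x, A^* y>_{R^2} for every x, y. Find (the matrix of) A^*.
A^* = A^T =
[[-2, 2, 1],
 [2, -1, -2]]

For real matrices with standard dot products, the defining identity <Ax, y> = <x, A^* y> gives (Ax)^T y = x^T (A^*) y, i.e. x^T A^T y = x^T (A^*) y. Since this holds for all x, y, we must have A^* = A^T. Therefore
A^* =
[[-2, 2, 1],
 [2, -1, -2]].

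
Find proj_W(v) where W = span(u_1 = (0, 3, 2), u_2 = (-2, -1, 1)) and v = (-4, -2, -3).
proj_W(v) = (-158/77, -274/77, -51/77)

Set up U = [u_1 | ... | u_2] ∈ R^(3×2). The projector onto W = col(U) is P = U (U^T U)^(-1) U^T.
Compute U^T U =
  [13, -1]
  [-1, 6],
and U^T v = (-12, 7).
Solve U^T U · c = U^T v for the coefficients: c = (-65/77, 79/77). The projection is proj_W(v) = U c.
Check: (v - proj_W(v)) · u_1 = 0  (should be 0).
Check: (v - proj_W(v)) · u_2 = 0  (should be 0).
Result: proj_W(v) = (-158/77, -274/77, -51/77).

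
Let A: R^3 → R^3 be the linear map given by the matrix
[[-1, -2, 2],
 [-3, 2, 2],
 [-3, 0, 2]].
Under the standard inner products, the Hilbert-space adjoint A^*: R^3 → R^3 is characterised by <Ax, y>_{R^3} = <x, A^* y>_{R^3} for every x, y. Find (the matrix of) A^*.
A^* = A^T =
[[-1, -3, -3],
 [-2, 2, 0],
 [2, 2, 2]]

For real matrices with standard dot products, the defining identity <Ax, y> = <x, A^* y> gives (Ax)^T y = x^T (A^*) y, i.e. x^T A^T y = x^T (A^*) y. Since this holds for all x, y, we must have A^* = A^T. Therefore
A^* =
[[-1, -3, -3],
 [-2, 2, 0],
 [2, 2, 2]].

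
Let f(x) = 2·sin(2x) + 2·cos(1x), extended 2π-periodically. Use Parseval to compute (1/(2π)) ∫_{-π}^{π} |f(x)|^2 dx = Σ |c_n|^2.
Σ |c_n|^2 = 4

Expand |f|^2 and use orthogonality of {sin(nx), cos(mx)} on [-π, π]:
  ∫_{-π}^{π} sin(nx)^2 dx = π, ∫ cos(mx)^2 dx = π, and cross terms integrate to 0.
So ∫_{-π}^{π} f(x)^2 dx = 2^2 · π + 2^2 · π = (4 + 4)π.
Divide by 2π: (4 + 4)/2 = 4.
By Parseval, this equals Σ |c_n|^2.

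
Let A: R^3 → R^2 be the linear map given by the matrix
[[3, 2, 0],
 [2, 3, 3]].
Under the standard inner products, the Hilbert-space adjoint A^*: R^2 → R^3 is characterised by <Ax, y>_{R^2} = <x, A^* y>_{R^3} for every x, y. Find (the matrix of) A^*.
A^* = A^T =
[[3, 2],
 [2, 3],
 [0, 3]]

For real matrices with standard dot products, the defining identity <Ax, y> = <x, A^* y> gives (Ax)^T y = x^T (A^*) y, i.e. x^T A^T y = x^T (A^*) y. Since this holds for all x, y, we must have A^* = A^T. Therefore
A^* =
[[3, 2],
 [2, 3],
 [0, 3]].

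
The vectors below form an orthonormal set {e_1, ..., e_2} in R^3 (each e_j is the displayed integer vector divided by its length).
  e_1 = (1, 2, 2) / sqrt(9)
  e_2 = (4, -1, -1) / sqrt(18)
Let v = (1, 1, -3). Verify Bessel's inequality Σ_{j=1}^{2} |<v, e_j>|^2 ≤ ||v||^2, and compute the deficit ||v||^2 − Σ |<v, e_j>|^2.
Σ |<v, e_j>|^2 = 3; ||v||^2 = 11; deficit = 8

Write each e_j = u_j / sqrt(<u_j, u_j>) where u_j is the displayed integer vector. Then <v, e_j> = <v, u_j> / sqrt(<u_j, u_j>), so |<v, e_j>|^2 = <v, u_j>^2 / <u_j, u_j>.
Coefficients: <v, e_1> = -3/sqrt(9), <v, e_2> = 6/sqrt(18).
Square and sum: Σ |<v, e_j>|^2 = 3.
Compute ||v||^2 = v·v = 11.
Deficit = 11 − 3 = 8 ≥ 0, confirming Bessel's inequality. (The deficit equals ||v − Σ <v,e_j> e_j||^2, the squared distance from v to span{e_j}.)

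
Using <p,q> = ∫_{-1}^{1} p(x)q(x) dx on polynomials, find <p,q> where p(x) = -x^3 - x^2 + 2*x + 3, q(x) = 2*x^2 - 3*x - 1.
<p,q> = -74/15

Expand the product: p(x)·q(x) = -2*x^5 + x^4 + 8*x^3 + x^2 - 11*x - 3.
∫_{-1}^{1} of each monomial x^k gives [2/(k+1) if k even, 0 if k odd]. Integrating term-by-term (or equivalently evaluating the antiderivative F(x) = -x^6/3 + x^5/5 + 2*x^4 + x^3/3 - 11*x^2/2 - 3*x at the endpoints):
  F(1) − F(−1) = -63/10 − (-41/30) = -74/15.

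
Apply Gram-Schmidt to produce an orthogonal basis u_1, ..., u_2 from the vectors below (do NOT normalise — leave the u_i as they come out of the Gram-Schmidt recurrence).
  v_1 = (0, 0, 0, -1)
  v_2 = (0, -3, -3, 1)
Orthogonal basis:
  u_1 = (0, 0, 0, -1)
  u_2 = (0, -3, -3, 0)

Apply the Gram-Schmidt recurrence
  u_1 = v_1
  u_i = v_i − Σ_{j<i} ((v_i · u_j) / (u_j · u_j)) · u_j.

Step by step this gives:
  u_1 = (0, 0, 0, -1)
  u_2 = (0, -3, -3, 0)

Orthogonality check:
  u_2 · u_1 = 0 (should be 0)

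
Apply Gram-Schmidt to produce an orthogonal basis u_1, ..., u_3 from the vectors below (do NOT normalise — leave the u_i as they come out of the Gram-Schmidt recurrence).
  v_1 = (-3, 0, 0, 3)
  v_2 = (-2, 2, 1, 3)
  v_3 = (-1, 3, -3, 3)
Orthogonal basis:
  u_1 = (-3, 0, 0, 3)
  u_2 = (1/2, 2, 1, 1/2)
  u_3 = (7/11, 17/11, -41/11, 7/11)

Apply the Gram-Schmidt recurrence
  u_1 = v_1
  u_i = v_i − Σ_{j<i} ((v_i · u_j) / (u_j · u_j)) · u_j.

Step by step this gives:
  u_1 = (-3, 0, 0, 3)
  u_2 = (1/2, 2, 1, 1/2)
  u_3 = (7/11, 17/11, -41/11, 7/11)

Orthogonality check:
  u_2 · u_1 = 0 (should be 0)
  u_3 · u_1 = 0 (should be 0)
  u_3 · u_2 = 0 (should be 0)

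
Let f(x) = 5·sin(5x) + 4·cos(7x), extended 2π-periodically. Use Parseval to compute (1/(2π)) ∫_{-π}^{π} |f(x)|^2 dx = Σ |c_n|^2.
Σ |c_n|^2 = 41/2

Expand |f|^2 and use orthogonality of {sin(nx), cos(mx)} on [-π, π]:
  ∫_{-π}^{π} sin(nx)^2 dx = π, ∫ cos(mx)^2 dx = π, and cross terms integrate to 0.
So ∫_{-π}^{π} f(x)^2 dx = 5^2 · π + 4^2 · π = (25 + 16)π.
Divide by 2π: (25 + 16)/2 = 41/2.
By Parseval, this equals Σ |c_n|^2.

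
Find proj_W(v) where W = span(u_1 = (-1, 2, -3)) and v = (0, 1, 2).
proj_W(v) = (2/7, -4/7, 6/7)

Set up U = [u_1 | ... | u_1] ∈ R^(3×1). The projector onto W = col(U) is P = U (U^T U)^(-1) U^T.
Compute U^T U =
  [14],
and U^T v = (-4).
Solve U^T U · c = U^T v for the coefficients: c = (-2/7). The projection is proj_W(v) = U c.
Check: (v - proj_W(v)) · u_1 = 0  (should be 0).
Result: proj_W(v) = (2/7, -4/7, 6/7).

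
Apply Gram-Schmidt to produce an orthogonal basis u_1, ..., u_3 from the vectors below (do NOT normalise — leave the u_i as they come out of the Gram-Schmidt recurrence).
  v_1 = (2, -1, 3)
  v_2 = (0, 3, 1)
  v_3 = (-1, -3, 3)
Orthogonal basis:
  u_1 = (2, -1, 3)
  u_2 = (0, 3, 1)
  u_3 = (-17/7, -17/35, 51/35)

Apply the Gram-Schmidt recurrence
  u_1 = v_1
  u_i = v_i − Σ_{j<i} ((v_i · u_j) / (u_j · u_j)) · u_j.

Step by step this gives:
  u_1 = (2, -1, 3)
  u_2 = (0, 3, 1)
  u_3 = (-17/7, -17/35, 51/35)

Orthogonality check:
  u_2 · u_1 = 0 (should be 0)
  u_3 · u_1 = 0 (should be 0)
  u_3 · u_2 = 0 (should be 0)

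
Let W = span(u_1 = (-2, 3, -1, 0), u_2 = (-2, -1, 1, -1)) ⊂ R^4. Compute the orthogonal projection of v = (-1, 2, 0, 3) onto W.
proj_W(v) = (-2/7, 15/7, -1, 3/7)

Set up U = [u_1 | ... | u_2] ∈ R^(4×2). The projector onto W = col(U) is P = U (U^T U)^(-1) U^T.
Compute U^T U =
  [14, 0]
  [0, 7],
and U^T v = (8, -3).
Solve U^T U · c = U^T v for the coefficients: c = (4/7, -3/7). The projection is proj_W(v) = U c.
Check: (v - proj_W(v)) · u_1 = 0  (should be 0).
Check: (v - proj_W(v)) · u_2 = 0  (should be 0).
Result: proj_W(v) = (-2/7, 15/7, -1, 3/7).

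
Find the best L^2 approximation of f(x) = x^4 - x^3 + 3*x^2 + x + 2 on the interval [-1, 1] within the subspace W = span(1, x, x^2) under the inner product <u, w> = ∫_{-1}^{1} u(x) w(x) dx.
g(x) = 27*x^2/7 + 2*x/5 + 67/35

The best approximation g ∈ W is the orthogonal projection of f onto W. Writing g = a_0 + a_1 x + a_2 x^2, the coefficients solve the normal equations G · a = b where
  G_{ij} = <φ_i, φ_j> and b_i = <f, φ_i>, with φ_0 = 1, φ_1 = x, φ_2 = x^2.
G =
  [2, 0, 2/3]
  [0, 2/3, 0]
  [2/3, 0, 2/5],
b = (32/5, 4/15, 296/105).
Solving gives a_0 = 67/35, a_1 = 2/5, a_2 = 27/7, so
  g(x) = 27*x^2/7 + 2*x/5 + 67/35.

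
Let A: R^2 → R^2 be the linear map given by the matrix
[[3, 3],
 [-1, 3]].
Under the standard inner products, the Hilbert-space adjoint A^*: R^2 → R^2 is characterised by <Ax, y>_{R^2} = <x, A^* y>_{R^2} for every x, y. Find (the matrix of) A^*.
A^* = A^T =
[[3, -1],
 [3, 3]]

For real matrices with standard dot products, the defining identity <Ax, y> = <x, A^* y> gives (Ax)^T y = x^T (A^*) y, i.e. x^T A^T y = x^T (A^*) y. Since this holds for all x, y, we must have A^* = A^T. Therefore
A^* =
[[3, -1],
 [3, 3]].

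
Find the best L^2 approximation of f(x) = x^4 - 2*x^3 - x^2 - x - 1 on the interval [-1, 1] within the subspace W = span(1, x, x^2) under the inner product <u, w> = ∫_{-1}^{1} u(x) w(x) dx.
g(x) = -x^2/7 - 11*x/5 - 38/35

The best approximation g ∈ W is the orthogonal projection of f onto W. Writing g = a_0 + a_1 x + a_2 x^2, the coefficients solve the normal equations G · a = b where
  G_{ij} = <φ_i, φ_j> and b_i = <f, φ_i>, with φ_0 = 1, φ_1 = x, φ_2 = x^2.
G =
  [2, 0, 2/3]
  [0, 2/3, 0]
  [2/3, 0, 2/5],
b = (-34/15, -22/15, -82/105).
Solving gives a_0 = -38/35, a_1 = -11/5, a_2 = -1/7, so
  g(x) = -x^2/7 - 11*x/5 - 38/35.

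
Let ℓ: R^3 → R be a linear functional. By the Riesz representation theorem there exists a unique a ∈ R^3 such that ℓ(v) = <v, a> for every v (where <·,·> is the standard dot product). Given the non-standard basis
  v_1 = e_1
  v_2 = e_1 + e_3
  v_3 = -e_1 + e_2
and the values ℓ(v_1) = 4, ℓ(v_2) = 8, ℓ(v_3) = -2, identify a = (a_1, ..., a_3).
a = (4, 2, 4)

Write a = (a_1, ..., a_3) in the standard basis. For each basis vector v_i, ℓ(v_i) = <v_i, a> is a linear equation in the a_j's. Collect the n equations into a matrix system V a = ℓ, where row i of V is v_i (expressed in the standard basis). Since V is invertible (lower-triangular with 1s on the diagonal, up to permutation), solve by back-substitution:
  V =
[[1, 0, 0],
 [1, 0, 1],
 [-1, 1, 0]]
  V a = (4, 8, -2)
Solving gives a = (4, 2, 4).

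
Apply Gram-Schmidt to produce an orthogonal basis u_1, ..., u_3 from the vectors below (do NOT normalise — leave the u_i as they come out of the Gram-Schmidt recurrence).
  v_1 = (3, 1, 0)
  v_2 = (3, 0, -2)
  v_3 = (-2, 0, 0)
Orthogonal basis:
  u_1 = (3, 1, 0)
  u_2 = (3/10, -9/10, -2)
  u_3 = (-8/49, 24/49, -12/49)

Apply the Gram-Schmidt recurrence
  u_1 = v_1
  u_i = v_i − Σ_{j<i} ((v_i · u_j) / (u_j · u_j)) · u_j.

Step by step this gives:
  u_1 = (3, 1, 0)
  u_2 = (3/10, -9/10, -2)
  u_3 = (-8/49, 24/49, -12/49)

Orthogonality check:
  u_2 · u_1 = 0 (should be 0)
  u_3 · u_1 = 0 (should be 0)
  u_3 · u_2 = 0 (should be 0)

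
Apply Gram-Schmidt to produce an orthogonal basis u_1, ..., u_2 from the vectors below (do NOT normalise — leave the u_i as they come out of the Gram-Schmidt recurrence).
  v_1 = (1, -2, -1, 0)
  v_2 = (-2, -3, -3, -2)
Orthogonal basis:
  u_1 = (1, -2, -1, 0)
  u_2 = (-19/6, -2/3, -11/6, -2)

Apply the Gram-Schmidt recurrence
  u_1 = v_1
  u_i = v_i − Σ_{j<i} ((v_i · u_j) / (u_j · u_j)) · u_j.

Step by step this gives:
  u_1 = (1, -2, -1, 0)
  u_2 = (-19/6, -2/3, -11/6, -2)

Orthogonality check:
  u_2 · u_1 = 0 (should be 0)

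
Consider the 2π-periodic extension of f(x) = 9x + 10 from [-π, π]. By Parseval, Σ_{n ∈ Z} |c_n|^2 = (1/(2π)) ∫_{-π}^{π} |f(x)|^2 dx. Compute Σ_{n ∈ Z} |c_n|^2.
Σ |c_n|^2 = 27π^2 + 100

Expand and integrate term by term over [-π, π]:
  ∫ (9x)^2 dx = 81·(2π^3/3); ∫ 2·9·(10)·x dx = 0 (odd integrand); ∫ 10^2 dx = 100·2π.
So (1/(2π)) ∫_{-π}^{π} (9x + 10)^2 dx = 81π^2/3 + 100 = 27π^2 + 100.
Parseval ⇒ Σ |c_n|^2 = 27π^2 + 100.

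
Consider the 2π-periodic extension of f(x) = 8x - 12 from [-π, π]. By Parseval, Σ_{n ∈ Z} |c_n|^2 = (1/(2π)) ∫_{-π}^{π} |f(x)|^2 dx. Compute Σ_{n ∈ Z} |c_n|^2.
Σ |c_n|^2 = 64π^2/3 + 144

Expand and integrate term by term over [-π, π]:
  ∫ (8x)^2 dx = 64·(2π^3/3); ∫ 2·8·(-12)·x dx = 0 (odd integrand); ∫ (-12)^2 dx = 144·2π.
So (1/(2π)) ∫_{-π}^{π} (8x - 12)^2 dx = 64π^2/3 + 144 = 64π^2/3 + 144.
Parseval ⇒ Σ |c_n|^2 = 64π^2/3 + 144.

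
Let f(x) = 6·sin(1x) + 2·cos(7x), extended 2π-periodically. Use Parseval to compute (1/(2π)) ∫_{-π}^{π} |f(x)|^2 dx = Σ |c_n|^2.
Σ |c_n|^2 = 20

Expand |f|^2 and use orthogonality of {sin(nx), cos(mx)} on [-π, π]:
  ∫_{-π}^{π} sin(nx)^2 dx = π, ∫ cos(mx)^2 dx = π, and cross terms integrate to 0.
So ∫_{-π}^{π} f(x)^2 dx = 6^2 · π + 2^2 · π = (36 + 4)π.
Divide by 2π: (36 + 4)/2 = 20.
By Parseval, this equals Σ |c_n|^2.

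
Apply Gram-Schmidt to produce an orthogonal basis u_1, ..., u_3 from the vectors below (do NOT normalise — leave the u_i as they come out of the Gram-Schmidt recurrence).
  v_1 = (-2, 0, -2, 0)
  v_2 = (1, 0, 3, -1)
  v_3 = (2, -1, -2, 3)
Orthogonal basis:
  u_1 = (-2, 0, -2, 0)
  u_2 = (-1, 0, 1, -1)
  u_3 = (-1/3, -1, 1/3, 2/3)

Apply the Gram-Schmidt recurrence
  u_1 = v_1
  u_i = v_i − Σ_{j<i} ((v_i · u_j) / (u_j · u_j)) · u_j.

Step by step this gives:
  u_1 = (-2, 0, -2, 0)
  u_2 = (-1, 0, 1, -1)
  u_3 = (-1/3, -1, 1/3, 2/3)

Orthogonality check:
  u_2 · u_1 = 0 (should be 0)
  u_3 · u_1 = 0 (should be 0)
  u_3 · u_2 = 0 (should be 0)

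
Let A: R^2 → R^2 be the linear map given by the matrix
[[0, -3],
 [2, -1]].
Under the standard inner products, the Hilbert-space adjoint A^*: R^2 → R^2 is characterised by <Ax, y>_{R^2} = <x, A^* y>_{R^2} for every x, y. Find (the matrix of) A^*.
A^* = A^T =
[[0, 2],
 [-3, -1]]

For real matrices with standard dot products, the defining identity <Ax, y> = <x, A^* y> gives (Ax)^T y = x^T (A^*) y, i.e. x^T A^T y = x^T (A^*) y. Since this holds for all x, y, we must have A^* = A^T. Therefore
A^* =
[[0, 2],
 [-3, -1]].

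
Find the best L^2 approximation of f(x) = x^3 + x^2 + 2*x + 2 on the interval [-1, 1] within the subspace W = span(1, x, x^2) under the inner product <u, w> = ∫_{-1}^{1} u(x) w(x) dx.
g(x) = x^2 + 13*x/5 + 2

The best approximation g ∈ W is the orthogonal projection of f onto W. Writing g = a_0 + a_1 x + a_2 x^2, the coefficients solve the normal equations G · a = b where
  G_{ij} = <φ_i, φ_j> and b_i = <f, φ_i>, with φ_0 = 1, φ_1 = x, φ_2 = x^2.
G =
  [2, 0, 2/3]
  [0, 2/3, 0]
  [2/3, 0, 2/5],
b = (14/3, 26/15, 26/15).
Solving gives a_0 = 2, a_1 = 13/5, a_2 = 1, so
  g(x) = x^2 + 13*x/5 + 2.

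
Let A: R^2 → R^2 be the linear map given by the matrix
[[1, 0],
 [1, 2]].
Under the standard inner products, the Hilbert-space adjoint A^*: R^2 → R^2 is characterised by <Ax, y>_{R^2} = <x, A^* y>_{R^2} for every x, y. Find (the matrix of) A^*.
A^* = A^T =
[[1, 1],
 [0, 2]]

For real matrices with standard dot products, the defining identity <Ax, y> = <x, A^* y> gives (Ax)^T y = x^T (A^*) y, i.e. x^T A^T y = x^T (A^*) y. Since this holds for all x, y, we must have A^* = A^T. Therefore
A^* =
[[1, 1],
 [0, 2]].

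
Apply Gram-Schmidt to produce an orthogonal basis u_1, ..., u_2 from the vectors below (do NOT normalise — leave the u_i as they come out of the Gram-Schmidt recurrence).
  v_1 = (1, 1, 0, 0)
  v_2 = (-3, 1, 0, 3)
Orthogonal basis:
  u_1 = (1, 1, 0, 0)
  u_2 = (-2, 2, 0, 3)

Apply the Gram-Schmidt recurrence
  u_1 = v_1
  u_i = v_i − Σ_{j<i} ((v_i · u_j) / (u_j · u_j)) · u_j.

Step by step this gives:
  u_1 = (1, 1, 0, 0)
  u_2 = (-2, 2, 0, 3)

Orthogonality check:
  u_2 · u_1 = 0 (should be 0)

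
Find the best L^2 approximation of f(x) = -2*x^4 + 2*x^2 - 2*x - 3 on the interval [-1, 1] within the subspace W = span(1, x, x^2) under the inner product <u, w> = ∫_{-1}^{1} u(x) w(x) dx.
g(x) = 2*x^2/7 - 2*x - 99/35

The best approximation g ∈ W is the orthogonal projection of f onto W. Writing g = a_0 + a_1 x + a_2 x^2, the coefficients solve the normal equations G · a = b where
  G_{ij} = <φ_i, φ_j> and b_i = <f, φ_i>, with φ_0 = 1, φ_1 = x, φ_2 = x^2.
G =
  [2, 0, 2/3]
  [0, 2/3, 0]
  [2/3, 0, 2/5],
b = (-82/15, -4/3, -62/35).
Solving gives a_0 = -99/35, a_1 = -2, a_2 = 2/7, so
  g(x) = 2*x^2/7 - 2*x - 99/35.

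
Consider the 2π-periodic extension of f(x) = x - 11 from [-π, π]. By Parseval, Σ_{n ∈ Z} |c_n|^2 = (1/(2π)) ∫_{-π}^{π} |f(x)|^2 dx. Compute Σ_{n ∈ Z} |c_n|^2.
Σ |c_n|^2 = π^2/3 + 121

Expand and integrate term by term over [-π, π]:
  ∫ (x)^2 dx = 1·(2π^3/3); ∫ 2·1·(-11)·x dx = 0 (odd integrand); ∫ (-11)^2 dx = 121·2π.
So (1/(2π)) ∫_{-π}^{π} (x - 11)^2 dx = 1π^2/3 + 121 = π^2/3 + 121.
Parseval ⇒ Σ |c_n|^2 = π^2/3 + 121.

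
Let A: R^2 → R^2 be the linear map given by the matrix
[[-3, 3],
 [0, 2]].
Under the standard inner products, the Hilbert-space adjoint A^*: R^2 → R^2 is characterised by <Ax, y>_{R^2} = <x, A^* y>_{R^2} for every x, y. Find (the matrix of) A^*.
A^* = A^T =
[[-3, 0],
 [3, 2]]

For real matrices with standard dot products, the defining identity <Ax, y> = <x, A^* y> gives (Ax)^T y = x^T (A^*) y, i.e. x^T A^T y = x^T (A^*) y. Since this holds for all x, y, we must have A^* = A^T. Therefore
A^* =
[[-3, 0],
 [3, 2]].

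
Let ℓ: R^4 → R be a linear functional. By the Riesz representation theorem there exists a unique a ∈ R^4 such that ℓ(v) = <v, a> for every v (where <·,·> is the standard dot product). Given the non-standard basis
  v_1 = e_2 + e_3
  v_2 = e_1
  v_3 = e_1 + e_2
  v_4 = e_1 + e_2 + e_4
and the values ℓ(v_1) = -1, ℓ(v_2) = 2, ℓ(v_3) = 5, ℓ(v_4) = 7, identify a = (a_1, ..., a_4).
a = (2, 3, -4, 2)

Write a = (a_1, ..., a_4) in the standard basis. For each basis vector v_i, ℓ(v_i) = <v_i, a> is a linear equation in the a_j's. Collect the n equations into a matrix system V a = ℓ, where row i of V is v_i (expressed in the standard basis). Since V is invertible (lower-triangular with 1s on the diagonal, up to permutation), solve by back-substitution:
  V =
[[0, 1, 1, 0],
 [1, 0, 0, 0],
 [1, 1, 0, 0],
 [1, 1, 0, 1]]
  V a = (-1, 2, 5, 7)
Solving gives a = (2, 3, -4, 2).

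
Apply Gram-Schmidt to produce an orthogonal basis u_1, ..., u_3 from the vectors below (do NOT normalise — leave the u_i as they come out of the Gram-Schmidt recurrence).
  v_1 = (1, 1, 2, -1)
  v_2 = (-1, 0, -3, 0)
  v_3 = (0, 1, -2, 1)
Orthogonal basis:
  u_1 = (1, 1, 2, -1)
  u_2 = (0, 1, -1, -1)
  u_3 = (4/7, 19/21, -4/21, 23/21)

Apply the Gram-Schmidt recurrence
  u_1 = v_1
  u_i = v_i − Σ_{j<i} ((v_i · u_j) / (u_j · u_j)) · u_j.

Step by step this gives:
  u_1 = (1, 1, 2, -1)
  u_2 = (0, 1, -1, -1)
  u_3 = (4/7, 19/21, -4/21, 23/21)

Orthogonality check:
  u_2 · u_1 = 0 (should be 0)
  u_3 · u_1 = 0 (should be 0)
  u_3 · u_2 = 0 (should be 0)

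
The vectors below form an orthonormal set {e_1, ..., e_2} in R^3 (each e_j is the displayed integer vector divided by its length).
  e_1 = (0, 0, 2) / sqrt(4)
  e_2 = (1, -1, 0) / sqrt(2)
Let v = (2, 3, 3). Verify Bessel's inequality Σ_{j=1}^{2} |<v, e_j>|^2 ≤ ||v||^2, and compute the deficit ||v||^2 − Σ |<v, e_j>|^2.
Σ |<v, e_j>|^2 = 19/2; ||v||^2 = 22; deficit = 25/2

Write each e_j = u_j / sqrt(<u_j, u_j>) where u_j is the displayed integer vector. Then <v, e_j> = <v, u_j> / sqrt(<u_j, u_j>), so |<v, e_j>|^2 = <v, u_j>^2 / <u_j, u_j>.
Coefficients: <v, e_1> = 6/sqrt(4), <v, e_2> = -1/sqrt(2).
Square and sum: Σ |<v, e_j>|^2 = 19/2.
Compute ||v||^2 = v·v = 22.
Deficit = 22 − 19/2 = 25/2 ≥ 0, confirming Bessel's inequality. (The deficit equals ||v − Σ <v,e_j> e_j||^2, the squared distance from v to span{e_j}.)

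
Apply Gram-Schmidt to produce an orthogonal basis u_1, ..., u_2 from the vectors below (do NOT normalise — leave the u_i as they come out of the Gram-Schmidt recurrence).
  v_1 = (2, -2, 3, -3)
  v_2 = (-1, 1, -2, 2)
Orthogonal basis:
  u_1 = (2, -2, 3, -3)
  u_2 = (3/13, -3/13, -2/13, 2/13)

Apply the Gram-Schmidt recurrence
  u_1 = v_1
  u_i = v_i − Σ_{j<i} ((v_i · u_j) / (u_j · u_j)) · u_j.

Step by step this gives:
  u_1 = (2, -2, 3, -3)
  u_2 = (3/13, -3/13, -2/13, 2/13)

Orthogonality check:
  u_2 · u_1 = 0 (should be 0)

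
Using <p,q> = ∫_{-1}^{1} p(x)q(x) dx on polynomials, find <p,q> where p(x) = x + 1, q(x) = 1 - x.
<p,q> = 4/3

Expand the product: p(x)·q(x) = 1 - x^2.
∫_{-1}^{1} of each monomial x^k gives [2/(k+1) if k even, 0 if k odd]. Integrating term-by-term (or equivalently evaluating the antiderivative F(x) = -x^3/3 + x at the endpoints):
  F(1) − F(−1) = 2/3 − (-2/3) = 4/3.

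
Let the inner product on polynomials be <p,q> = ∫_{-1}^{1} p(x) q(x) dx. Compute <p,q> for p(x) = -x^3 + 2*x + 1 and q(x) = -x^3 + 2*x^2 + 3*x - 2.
<p,q> = -8/21

Expand the product: p(x)·q(x) = x^6 - 2*x^5 - 5*x^4 + 5*x^3 + 8*x^2 - x - 2.
∫_{-1}^{1} of each monomial x^k gives [2/(k+1) if k even, 0 if k odd]. Integrating term-by-term (or equivalently evaluating the antiderivative F(x) = x^7/7 - x^6/3 - x^5 + 5*x^4/4 + 8*x^3/3 - x^2/2 - 2*x at the endpoints):
  F(1) − F(−1) = 19/84 − (17/28) = -8/21.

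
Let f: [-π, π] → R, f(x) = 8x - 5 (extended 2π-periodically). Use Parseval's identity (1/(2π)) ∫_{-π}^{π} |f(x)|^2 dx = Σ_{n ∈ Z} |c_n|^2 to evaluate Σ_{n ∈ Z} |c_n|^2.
Σ |c_n|^2 = 64π^2/3 + 25

Expand and integrate term by term over [-π, π]:
  ∫ (8x)^2 dx = 64·(2π^3/3); ∫ 2·8·(-5)·x dx = 0 (odd integrand); ∫ (-5)^2 dx = 25·2π.
So (1/(2π)) ∫_{-π}^{π} (8x - 5)^2 dx = 64π^2/3 + 25 = 64π^2/3 + 25.
Parseval ⇒ Σ |c_n|^2 = 64π^2/3 + 25.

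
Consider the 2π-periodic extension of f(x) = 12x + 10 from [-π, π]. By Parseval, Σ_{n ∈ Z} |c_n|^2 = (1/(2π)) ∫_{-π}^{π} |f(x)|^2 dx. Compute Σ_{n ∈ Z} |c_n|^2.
Σ |c_n|^2 = 48π^2 + 100

Expand and integrate term by term over [-π, π]:
  ∫ (12x)^2 dx = 144·(2π^3/3); ∫ 2·12·(10)·x dx = 0 (odd integrand); ∫ 10^2 dx = 100·2π.
So (1/(2π)) ∫_{-π}^{π} (12x + 10)^2 dx = 144π^2/3 + 100 = 48π^2 + 100.
Parseval ⇒ Σ |c_n|^2 = 48π^2 + 100.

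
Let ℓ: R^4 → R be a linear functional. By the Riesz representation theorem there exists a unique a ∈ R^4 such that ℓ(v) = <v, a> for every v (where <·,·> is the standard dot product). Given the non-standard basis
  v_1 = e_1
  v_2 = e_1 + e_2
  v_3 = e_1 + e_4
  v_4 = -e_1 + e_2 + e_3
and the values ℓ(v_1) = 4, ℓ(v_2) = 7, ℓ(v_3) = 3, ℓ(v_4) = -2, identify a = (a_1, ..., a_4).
a = (4, 3, -1, -1)

Write a = (a_1, ..., a_4) in the standard basis. For each basis vector v_i, ℓ(v_i) = <v_i, a> is a linear equation in the a_j's. Collect the n equations into a matrix system V a = ℓ, where row i of V is v_i (expressed in the standard basis). Since V is invertible (lower-triangular with 1s on the diagonal, up to permutation), solve by back-substitution:
  V =
[[1, 0, 0, 0],
 [1, 1, 0, 0],
 [1, 0, 0, 1],
 [-1, 1, 1, 0]]
  V a = (4, 7, 3, -2)
Solving gives a = (4, 3, -1, -1).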